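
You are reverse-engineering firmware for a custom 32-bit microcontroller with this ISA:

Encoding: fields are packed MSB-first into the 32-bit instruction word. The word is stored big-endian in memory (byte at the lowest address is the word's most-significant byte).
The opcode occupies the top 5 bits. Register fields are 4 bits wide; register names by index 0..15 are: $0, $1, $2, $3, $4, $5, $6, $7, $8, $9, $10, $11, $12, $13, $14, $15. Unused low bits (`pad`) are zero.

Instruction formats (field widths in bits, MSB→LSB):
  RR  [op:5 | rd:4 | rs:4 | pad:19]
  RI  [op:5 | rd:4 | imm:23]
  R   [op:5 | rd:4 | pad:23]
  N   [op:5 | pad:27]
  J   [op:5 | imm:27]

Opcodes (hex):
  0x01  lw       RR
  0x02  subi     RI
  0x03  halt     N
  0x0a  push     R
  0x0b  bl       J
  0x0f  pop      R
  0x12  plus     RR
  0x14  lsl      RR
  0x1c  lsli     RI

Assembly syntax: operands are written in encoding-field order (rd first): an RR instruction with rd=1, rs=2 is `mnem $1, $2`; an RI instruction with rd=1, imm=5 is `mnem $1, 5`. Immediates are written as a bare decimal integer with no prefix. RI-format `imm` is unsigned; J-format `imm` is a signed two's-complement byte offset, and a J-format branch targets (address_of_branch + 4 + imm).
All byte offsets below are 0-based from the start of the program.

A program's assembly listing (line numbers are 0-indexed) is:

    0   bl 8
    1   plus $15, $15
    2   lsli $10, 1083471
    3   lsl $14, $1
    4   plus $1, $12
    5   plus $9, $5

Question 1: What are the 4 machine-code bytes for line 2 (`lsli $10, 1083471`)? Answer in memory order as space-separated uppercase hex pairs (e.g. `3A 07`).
E5 10 88 4F

line 2 (lsli): pack op=0x1c:5|rd=10:4|imm=1083471:23 = 0xe510884f; big→ e5 10 88 4f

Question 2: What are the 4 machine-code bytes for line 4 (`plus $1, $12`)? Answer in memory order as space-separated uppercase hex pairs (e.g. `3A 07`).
90 E0 00 00

4. plus fields op=0x12:5|rd=1:4|rs=12:4|pad=0:19 → word 90e00000h → 90 e0 00 00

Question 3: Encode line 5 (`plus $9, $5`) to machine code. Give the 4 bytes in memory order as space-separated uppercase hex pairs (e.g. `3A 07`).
94 A8 00 00

line 5 (plus): pack op=0x12:5|rd=9:4|rs=5:4|pad=0:19 = 0x94a80000; big→ 94 a8 00 00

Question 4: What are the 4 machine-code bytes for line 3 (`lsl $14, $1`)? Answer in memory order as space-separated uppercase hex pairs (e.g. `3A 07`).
3. lsl fields op=0x14:5|rd=14:4|rs=1:4|pad=0:19 → word a7080000h → a7 08 00 00

A7 08 00 00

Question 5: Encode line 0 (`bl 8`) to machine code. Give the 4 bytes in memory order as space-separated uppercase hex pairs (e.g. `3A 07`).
58 00 00 08

0. bl fields op=0xb:5|imm=8:27 → word 58000008h → 58 00 00 08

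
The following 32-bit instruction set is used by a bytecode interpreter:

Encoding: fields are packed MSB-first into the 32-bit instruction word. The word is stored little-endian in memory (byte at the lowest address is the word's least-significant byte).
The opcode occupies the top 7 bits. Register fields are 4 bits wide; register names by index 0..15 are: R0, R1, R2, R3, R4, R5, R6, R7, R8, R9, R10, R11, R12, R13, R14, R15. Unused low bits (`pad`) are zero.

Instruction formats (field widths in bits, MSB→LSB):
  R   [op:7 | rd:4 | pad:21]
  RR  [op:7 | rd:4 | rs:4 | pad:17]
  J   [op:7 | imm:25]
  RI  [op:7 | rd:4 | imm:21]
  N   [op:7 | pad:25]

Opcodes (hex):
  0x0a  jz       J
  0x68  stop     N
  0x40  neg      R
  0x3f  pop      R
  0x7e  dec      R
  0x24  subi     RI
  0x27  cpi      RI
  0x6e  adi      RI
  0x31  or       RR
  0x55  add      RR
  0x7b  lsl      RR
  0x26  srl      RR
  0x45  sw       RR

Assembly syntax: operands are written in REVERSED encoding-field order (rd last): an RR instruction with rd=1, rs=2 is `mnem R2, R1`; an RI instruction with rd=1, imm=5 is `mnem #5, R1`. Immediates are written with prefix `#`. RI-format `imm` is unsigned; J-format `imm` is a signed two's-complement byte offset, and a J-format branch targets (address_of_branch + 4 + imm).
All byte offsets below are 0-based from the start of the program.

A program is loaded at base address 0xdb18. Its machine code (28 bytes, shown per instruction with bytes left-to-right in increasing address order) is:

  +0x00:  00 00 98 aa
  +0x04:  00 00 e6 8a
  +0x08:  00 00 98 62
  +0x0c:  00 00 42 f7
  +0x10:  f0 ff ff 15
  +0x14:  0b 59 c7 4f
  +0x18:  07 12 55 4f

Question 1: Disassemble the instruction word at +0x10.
jz #-16

[10] f0 ff ff 15 → 0x15fffff0
  top 7b → 0xa → jz [J]
  imm: (w>>0)&0x1ffffff=0x1fffff0 (s25→-16) → #-16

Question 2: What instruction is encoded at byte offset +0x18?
cpi #1380871, R10

[18] 07 12 55 4f → 0x4f551207
  top 7b → 0x27 → cpi [RI]
  [24:21] rd=10 = R10
  [20:0] imm=1380871 = #1380871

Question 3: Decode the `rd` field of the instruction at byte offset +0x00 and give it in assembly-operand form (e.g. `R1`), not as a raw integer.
off 0x00: read 00 00 98 aa as little → 0xaa980000
  op=0xaa980000>>25=0x55 ⇒ add (RR)
  rd@[24:21]=0x4 ⇒ R4
  rs@[20:17]=0xc ⇒ R12

R4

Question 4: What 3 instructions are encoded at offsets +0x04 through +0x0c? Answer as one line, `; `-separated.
sw R3, R7; or R12, R4; lsl R1, R10

+0x04: 00 00 e6 8a ⇒ word 0x8ae60000 (little)
  top 7b → 0x45 → sw [RR]
  rd@[24:21]=0x7 ⇒ R7
  rs@[20:17]=0x3 ⇒ R3
+0x08: 00 00 98 62 ⇒ word 0x62980000 (little)
  top 7b → 0x31 → or [RR]
  rd@[24:21]=0x4 ⇒ R4
  rs@[20:17]=0xc ⇒ R12
+0x0c: 00 00 42 f7 ⇒ word 0xf7420000 (little)
  top 7b → 0x7b → lsl [RR]
  rd@[24:21]=0xa ⇒ R10
  rs@[20:17]=0x1 ⇒ R1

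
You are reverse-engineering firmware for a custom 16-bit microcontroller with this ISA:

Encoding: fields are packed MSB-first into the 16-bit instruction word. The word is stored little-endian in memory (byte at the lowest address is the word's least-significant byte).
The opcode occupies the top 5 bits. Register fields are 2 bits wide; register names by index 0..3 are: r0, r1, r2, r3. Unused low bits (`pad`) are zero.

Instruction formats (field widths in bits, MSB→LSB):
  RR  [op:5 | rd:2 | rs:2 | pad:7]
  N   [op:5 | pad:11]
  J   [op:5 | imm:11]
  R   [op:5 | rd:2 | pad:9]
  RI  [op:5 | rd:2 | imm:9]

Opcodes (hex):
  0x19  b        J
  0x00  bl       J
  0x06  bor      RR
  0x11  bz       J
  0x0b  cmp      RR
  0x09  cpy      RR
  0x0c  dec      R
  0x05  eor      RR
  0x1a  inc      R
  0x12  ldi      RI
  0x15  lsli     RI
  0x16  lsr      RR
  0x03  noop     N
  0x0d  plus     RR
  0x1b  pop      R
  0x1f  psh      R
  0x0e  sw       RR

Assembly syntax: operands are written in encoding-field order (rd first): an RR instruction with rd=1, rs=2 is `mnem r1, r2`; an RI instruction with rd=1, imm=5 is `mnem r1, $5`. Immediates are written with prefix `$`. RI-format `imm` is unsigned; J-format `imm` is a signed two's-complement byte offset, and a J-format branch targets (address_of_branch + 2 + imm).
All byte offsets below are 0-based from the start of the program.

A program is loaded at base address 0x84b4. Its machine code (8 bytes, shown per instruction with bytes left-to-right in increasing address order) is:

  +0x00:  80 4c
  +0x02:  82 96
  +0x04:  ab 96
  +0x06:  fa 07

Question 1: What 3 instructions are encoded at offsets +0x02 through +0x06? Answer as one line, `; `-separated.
ldi r3, $130; ldi r3, $171; bl $-6

off 0x02: read 82 96 as little → 0x9682
  op=0x9682>>11=0x12 ⇒ ldi (RI)
  rd: (w>>9)&0x3=0x3 → r3
  imm: (w>>0)&0x1ff=0x82 → $130
off 0x04: read ab 96 as little → 0x96ab
  op=0x96ab>>11=0x12 ⇒ ldi (RI)
  rd: (w>>9)&0x3=0x3 → r3
  imm: (w>>0)&0x1ff=0xab → $171
off 0x06: read fa 07 as little → 0x07fa
  op=0x07fa>>11=0x0 ⇒ bl (J)
  imm: (w>>0)&0x7ff=0x7fa (s11→-6) → $-6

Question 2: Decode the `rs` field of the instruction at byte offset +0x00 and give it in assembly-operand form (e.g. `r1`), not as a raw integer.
off 0x00: read 80 4c as little → 0x4c80
  opcode bits[15:11]=0x9: cpy/RR
  rd@[10:9]=0x2 ⇒ r2
  rs@[8:7]=0x1 ⇒ r1

r1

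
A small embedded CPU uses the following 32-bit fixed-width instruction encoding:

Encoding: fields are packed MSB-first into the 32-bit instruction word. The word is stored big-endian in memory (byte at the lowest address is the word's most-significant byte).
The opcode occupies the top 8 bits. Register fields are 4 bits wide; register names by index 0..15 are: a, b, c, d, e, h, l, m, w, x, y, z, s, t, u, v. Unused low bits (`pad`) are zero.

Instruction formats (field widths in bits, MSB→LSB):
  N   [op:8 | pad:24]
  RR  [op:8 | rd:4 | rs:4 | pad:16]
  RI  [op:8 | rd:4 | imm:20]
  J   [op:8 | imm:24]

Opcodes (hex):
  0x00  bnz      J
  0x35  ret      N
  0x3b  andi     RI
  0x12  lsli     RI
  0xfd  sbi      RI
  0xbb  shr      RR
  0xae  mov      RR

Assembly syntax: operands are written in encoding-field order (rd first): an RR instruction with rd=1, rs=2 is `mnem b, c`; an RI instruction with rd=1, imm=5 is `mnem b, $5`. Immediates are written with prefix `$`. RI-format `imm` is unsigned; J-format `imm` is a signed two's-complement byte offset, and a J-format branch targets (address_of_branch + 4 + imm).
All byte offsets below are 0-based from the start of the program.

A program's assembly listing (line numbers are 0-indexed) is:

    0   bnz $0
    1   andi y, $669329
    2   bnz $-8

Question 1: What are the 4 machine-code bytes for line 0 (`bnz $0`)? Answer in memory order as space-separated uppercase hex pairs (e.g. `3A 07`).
line 0 (bnz): pack op=0x0:8|imm=0:24 = 0x00000000; big→ 00 00 00 00

00 00 00 00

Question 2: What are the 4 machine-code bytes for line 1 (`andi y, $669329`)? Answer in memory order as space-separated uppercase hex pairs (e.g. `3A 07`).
L1: andi op=0x3b:8|rd=10:4|imm=669329:20 ⇒ 0x3baa3691 ⇒ big 3b aa 36 91

3B AA 36 91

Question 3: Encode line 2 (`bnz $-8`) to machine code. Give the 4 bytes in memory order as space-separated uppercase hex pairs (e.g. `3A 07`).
00 FF FF F8

2. bnz fields op=0x0:8|imm=-8:24 → word 00fffff8h → 00 ff ff f8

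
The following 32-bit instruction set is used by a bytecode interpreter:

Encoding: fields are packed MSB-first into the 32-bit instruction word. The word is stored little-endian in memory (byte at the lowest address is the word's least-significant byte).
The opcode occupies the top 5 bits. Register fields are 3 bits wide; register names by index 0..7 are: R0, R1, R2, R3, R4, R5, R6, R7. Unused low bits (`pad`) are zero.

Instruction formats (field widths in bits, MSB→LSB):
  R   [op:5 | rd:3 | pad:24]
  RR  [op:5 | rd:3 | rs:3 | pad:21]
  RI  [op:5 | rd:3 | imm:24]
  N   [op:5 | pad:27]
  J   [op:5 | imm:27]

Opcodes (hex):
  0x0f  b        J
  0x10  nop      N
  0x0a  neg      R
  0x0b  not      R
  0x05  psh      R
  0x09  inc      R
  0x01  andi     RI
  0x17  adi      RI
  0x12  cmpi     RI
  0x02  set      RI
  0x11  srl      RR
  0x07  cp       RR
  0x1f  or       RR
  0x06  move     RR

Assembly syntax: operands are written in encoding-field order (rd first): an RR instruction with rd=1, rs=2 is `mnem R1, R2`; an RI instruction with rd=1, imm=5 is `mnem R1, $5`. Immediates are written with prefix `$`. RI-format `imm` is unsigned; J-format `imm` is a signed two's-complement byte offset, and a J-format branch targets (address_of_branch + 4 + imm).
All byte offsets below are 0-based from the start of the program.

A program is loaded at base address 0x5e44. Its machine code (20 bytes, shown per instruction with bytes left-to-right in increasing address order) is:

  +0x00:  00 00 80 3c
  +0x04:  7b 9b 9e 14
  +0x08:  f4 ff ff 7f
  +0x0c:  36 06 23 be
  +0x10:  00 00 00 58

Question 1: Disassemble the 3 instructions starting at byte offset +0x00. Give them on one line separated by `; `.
cp R4, R4; set R4, $10394491; b $-12

off 0x00: read 00 00 80 3c as little → 0x3c800000
  opcode bits[31:27]=0x7: cp/RR
  [26:24] rd=4 = R4
  [23:21] rs=4 = R4
off 0x04: read 7b 9b 9e 14 as little → 0x149e9b7b
  opcode bits[31:27]=0x2: set/RI
  [26:24] rd=4 = R4
  [23:0] imm=10394491 = $10394491
off 0x08: read f4 ff ff 7f as little → 0x7ffffff4
  opcode bits[31:27]=0xf: b/J
  [26:0] imm=134217716 (s27→-12) = $-12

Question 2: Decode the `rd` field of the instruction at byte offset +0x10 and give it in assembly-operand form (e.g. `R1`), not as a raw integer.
R0

[10] 00 00 00 58 → 0x58000000
  opcode bits[31:27]=0xb: not/R
  [26:24] rd=0 = R0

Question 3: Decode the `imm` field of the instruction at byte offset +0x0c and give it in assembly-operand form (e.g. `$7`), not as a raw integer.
[0c] 36 06 23 be → 0xbe230636
  op=0xbe230636>>27=0x17 ⇒ adi (RI)
  rd@[26:24]=0x6 ⇒ R6
  imm@[23:0]=0x230636 ⇒ $2295350

$2295350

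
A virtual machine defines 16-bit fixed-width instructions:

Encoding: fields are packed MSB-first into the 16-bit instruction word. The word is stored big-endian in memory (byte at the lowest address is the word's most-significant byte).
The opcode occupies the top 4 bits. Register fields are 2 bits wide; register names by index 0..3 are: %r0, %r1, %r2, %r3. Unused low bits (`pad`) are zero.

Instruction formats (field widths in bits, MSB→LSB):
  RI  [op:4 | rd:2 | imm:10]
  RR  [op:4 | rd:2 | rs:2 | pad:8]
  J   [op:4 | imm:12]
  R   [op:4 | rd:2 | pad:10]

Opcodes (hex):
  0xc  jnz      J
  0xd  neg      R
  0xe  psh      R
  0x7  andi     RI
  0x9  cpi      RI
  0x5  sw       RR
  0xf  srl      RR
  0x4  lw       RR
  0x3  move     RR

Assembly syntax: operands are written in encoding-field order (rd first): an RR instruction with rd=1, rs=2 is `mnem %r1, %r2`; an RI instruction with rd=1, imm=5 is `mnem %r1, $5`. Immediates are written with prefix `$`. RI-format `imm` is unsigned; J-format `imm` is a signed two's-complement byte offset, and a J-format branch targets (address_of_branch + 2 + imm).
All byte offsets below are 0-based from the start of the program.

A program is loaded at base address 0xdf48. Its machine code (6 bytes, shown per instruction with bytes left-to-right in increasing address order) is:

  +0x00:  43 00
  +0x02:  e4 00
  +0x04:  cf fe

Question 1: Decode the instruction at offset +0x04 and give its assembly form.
[04] cf fe → 0xcffe
  opcode bits[15:12]=0xc: jnz/J
  imm: (w>>0)&0xfff=0xffe (s12→-2) → $-2

jnz $-2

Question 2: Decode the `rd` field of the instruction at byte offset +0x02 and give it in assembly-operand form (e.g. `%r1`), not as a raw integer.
%r1

off 0x02: read e4 00 as big → 0xe400
  opcode bits[15:12]=0xe: psh/R
  rd@[11:10]=0x1 ⇒ %r1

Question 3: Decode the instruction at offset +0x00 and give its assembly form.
+0x00: 43 00 ⇒ word 0x4300 (big)
  opcode bits[15:12]=0x4: lw/RR
  rd@[11:10]=0x0 ⇒ %r0
  rs@[9:8]=0x3 ⇒ %r3

lw %r0, %r3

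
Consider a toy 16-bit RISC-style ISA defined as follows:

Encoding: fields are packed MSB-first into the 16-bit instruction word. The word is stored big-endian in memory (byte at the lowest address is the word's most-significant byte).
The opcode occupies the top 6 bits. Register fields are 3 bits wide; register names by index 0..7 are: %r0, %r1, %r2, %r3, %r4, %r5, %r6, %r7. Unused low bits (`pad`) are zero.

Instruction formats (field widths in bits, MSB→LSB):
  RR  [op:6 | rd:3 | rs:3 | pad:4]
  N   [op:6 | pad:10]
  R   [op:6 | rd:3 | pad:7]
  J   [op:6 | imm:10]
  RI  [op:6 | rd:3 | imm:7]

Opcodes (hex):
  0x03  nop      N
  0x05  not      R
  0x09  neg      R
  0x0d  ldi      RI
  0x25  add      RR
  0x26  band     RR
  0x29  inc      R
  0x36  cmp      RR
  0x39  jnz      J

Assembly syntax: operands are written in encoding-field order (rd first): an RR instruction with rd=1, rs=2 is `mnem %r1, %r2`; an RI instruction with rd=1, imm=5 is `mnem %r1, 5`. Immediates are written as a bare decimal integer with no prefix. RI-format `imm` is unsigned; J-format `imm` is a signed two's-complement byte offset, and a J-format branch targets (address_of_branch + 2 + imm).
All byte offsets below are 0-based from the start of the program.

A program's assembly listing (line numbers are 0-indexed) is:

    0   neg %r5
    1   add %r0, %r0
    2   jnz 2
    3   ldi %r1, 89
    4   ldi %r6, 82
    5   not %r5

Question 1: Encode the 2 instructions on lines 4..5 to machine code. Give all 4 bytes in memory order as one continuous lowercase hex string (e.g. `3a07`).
37521680

L4: ldi op=0xd:6|rd=6:3|imm=82:7 ⇒ 0x3752 ⇒ big 37 52
L5: not op=0x5:6|rd=5:3|pad=0:7 ⇒ 0x1680 ⇒ big 16 80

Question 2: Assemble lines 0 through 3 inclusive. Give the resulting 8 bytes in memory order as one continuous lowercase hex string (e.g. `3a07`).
L0: neg op=0x9:6|rd=5:3|pad=0:7 ⇒ 0x2680 ⇒ big 26 80
L1: add op=0x25:6|rd=0:3|rs=0:3|pad=0:4 ⇒ 0x9400 ⇒ big 94 00
L2: jnz op=0x39:6|imm=2:10 ⇒ 0xe402 ⇒ big e4 02
L3: ldi op=0xd:6|rd=1:3|imm=89:7 ⇒ 0x34d9 ⇒ big 34 d9

26809400e40234d9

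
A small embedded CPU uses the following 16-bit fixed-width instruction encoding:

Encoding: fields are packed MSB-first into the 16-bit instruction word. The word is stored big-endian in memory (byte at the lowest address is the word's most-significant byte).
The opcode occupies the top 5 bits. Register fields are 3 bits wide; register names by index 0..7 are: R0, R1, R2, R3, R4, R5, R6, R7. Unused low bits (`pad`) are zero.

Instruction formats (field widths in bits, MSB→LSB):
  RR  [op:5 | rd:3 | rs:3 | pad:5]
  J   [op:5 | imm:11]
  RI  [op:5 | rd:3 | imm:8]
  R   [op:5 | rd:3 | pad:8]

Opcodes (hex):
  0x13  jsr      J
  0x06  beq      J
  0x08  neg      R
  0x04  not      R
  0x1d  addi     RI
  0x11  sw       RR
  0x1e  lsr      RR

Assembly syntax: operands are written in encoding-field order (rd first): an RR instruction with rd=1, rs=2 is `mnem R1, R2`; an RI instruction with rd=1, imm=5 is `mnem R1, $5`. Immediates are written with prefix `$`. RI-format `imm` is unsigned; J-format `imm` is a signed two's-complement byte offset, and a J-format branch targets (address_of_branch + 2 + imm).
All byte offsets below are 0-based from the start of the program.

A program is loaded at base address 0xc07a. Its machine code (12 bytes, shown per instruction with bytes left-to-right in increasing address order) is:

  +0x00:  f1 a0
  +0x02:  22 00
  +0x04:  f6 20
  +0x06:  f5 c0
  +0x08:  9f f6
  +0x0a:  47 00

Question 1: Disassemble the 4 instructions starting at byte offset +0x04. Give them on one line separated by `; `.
lsr R6, R1; lsr R5, R6; jsr $-10; neg R7

off 0x04: read f6 20 as big → 0xf620
  opcode bits[15:11]=0x1e: lsr/RR
  rd@[10:8]=0x6 ⇒ R6
  rs@[7:5]=0x1 ⇒ R1
off 0x06: read f5 c0 as big → 0xf5c0
  opcode bits[15:11]=0x1e: lsr/RR
  rd@[10:8]=0x5 ⇒ R5
  rs@[7:5]=0x6 ⇒ R6
off 0x08: read 9f f6 as big → 0x9ff6
  opcode bits[15:11]=0x13: jsr/J
  imm@[10:0]=0x7f6 (s11→-10) ⇒ $-10
off 0x0a: read 47 00 as big → 0x4700
  opcode bits[15:11]=0x8: neg/R
  rd@[10:8]=0x7 ⇒ R7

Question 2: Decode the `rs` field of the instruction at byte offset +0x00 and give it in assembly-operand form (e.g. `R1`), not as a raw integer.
+0x00: f1 a0 ⇒ word 0xf1a0 (big)
  top 5b → 0x1e → lsr [RR]
  rd: (w>>8)&0x7=0x1 → R1
  rs: (w>>5)&0x7=0x5 → R5

R5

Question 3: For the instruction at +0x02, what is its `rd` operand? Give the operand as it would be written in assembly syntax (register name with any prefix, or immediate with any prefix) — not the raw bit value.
off 0x02: read 22 00 as big → 0x2200
  opcode bits[15:11]=0x4: not/R
  rd: (w>>8)&0x7=0x2 → R2

R2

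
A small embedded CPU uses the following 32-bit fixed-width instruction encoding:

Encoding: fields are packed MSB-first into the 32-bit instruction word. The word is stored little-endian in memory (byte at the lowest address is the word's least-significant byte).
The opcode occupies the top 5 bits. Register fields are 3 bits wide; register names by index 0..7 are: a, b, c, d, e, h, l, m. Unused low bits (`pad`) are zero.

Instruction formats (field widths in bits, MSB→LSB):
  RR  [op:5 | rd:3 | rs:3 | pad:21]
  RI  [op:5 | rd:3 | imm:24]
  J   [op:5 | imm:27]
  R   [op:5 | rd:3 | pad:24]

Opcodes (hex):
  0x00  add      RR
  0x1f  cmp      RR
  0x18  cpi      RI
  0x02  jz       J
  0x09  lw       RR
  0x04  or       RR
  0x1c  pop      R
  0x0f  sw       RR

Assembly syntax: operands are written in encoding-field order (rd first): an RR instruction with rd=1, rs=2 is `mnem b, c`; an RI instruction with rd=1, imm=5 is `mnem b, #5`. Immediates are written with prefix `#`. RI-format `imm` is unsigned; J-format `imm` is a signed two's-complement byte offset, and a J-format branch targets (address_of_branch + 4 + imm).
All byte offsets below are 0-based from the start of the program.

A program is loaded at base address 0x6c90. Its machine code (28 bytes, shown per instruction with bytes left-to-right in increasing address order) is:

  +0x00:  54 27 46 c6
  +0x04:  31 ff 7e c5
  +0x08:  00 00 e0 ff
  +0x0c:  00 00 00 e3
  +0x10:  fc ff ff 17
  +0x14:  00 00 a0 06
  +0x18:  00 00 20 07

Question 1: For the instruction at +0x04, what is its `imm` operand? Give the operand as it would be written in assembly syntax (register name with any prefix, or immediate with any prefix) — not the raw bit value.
@+04  little-endian(31 ff 7e c5) = 0xc57eff31
  op=0xc57eff31>>27=0x18 ⇒ cpi (RI)
  rd@[26:24]=0x5 ⇒ h
  imm@[23:0]=0x7eff31 ⇒ #8322865

#8322865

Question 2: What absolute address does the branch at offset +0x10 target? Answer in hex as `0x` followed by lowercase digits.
0x6ca0

+0x10: fc ff ff 17 ⇒ word 0x17fffffc (little)
  op=0x17fffffc>>27=0x2 ⇒ jz (J)
  imm: (w>>0)&0x7ffffff=0x7fffffc (s27→-4) → #-4
  target = base 0x6c90 + off 0x10 + 4 + imm -4 = 0x6ca0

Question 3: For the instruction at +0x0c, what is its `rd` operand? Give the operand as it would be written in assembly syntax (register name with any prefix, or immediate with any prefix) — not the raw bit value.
d

@+0c  little-endian(00 00 00 e3) = 0xe3000000
  op=0xe3000000>>27=0x1c ⇒ pop (R)
  rd: (w>>24)&0x7=0x3 → d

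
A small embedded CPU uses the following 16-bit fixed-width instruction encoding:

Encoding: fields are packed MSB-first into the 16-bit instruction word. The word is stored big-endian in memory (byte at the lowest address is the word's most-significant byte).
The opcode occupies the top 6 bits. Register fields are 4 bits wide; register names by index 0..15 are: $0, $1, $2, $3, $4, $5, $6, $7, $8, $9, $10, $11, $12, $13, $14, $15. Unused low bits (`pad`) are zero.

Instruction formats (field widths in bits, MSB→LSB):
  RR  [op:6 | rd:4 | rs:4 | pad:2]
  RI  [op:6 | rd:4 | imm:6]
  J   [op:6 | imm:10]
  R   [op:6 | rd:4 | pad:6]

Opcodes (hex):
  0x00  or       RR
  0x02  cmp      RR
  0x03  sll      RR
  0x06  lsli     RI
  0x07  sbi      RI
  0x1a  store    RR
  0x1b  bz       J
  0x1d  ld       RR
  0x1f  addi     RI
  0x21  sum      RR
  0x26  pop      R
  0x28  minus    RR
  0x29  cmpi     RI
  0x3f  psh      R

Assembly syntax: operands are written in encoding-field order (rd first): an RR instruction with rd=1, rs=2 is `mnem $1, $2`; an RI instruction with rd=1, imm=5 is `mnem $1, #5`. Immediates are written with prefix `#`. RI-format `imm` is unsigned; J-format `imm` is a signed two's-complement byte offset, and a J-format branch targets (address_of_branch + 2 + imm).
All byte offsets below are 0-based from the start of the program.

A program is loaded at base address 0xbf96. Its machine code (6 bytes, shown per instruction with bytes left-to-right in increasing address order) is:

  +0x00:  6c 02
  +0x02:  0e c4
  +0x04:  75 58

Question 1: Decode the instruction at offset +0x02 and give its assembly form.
[02] 0e c4 → 0x0ec4
  opcode bits[15:10]=0x3: sll/RR
  [9:6] rd=11 = $11
  [5:2] rs=1 = $1

sll $11, $1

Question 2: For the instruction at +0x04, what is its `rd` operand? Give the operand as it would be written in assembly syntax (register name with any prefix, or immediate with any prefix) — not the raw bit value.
@+04  big-endian(75 58) = 0x7558
  op=0x7558>>10=0x1d ⇒ ld (RR)
  rd: (w>>6)&0xf=0x5 → $5
  rs: (w>>2)&0xf=0x6 → $6

$5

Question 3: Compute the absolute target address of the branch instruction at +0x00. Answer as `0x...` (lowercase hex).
0xbf9a

[00] 6c 02 → 0x6c02
  top 6b → 0x1b → bz [J]
  [9:0] imm=2 = #2
  target = base 0xbf96 + off 0x00 + 2 + imm 2 = 0xbf9a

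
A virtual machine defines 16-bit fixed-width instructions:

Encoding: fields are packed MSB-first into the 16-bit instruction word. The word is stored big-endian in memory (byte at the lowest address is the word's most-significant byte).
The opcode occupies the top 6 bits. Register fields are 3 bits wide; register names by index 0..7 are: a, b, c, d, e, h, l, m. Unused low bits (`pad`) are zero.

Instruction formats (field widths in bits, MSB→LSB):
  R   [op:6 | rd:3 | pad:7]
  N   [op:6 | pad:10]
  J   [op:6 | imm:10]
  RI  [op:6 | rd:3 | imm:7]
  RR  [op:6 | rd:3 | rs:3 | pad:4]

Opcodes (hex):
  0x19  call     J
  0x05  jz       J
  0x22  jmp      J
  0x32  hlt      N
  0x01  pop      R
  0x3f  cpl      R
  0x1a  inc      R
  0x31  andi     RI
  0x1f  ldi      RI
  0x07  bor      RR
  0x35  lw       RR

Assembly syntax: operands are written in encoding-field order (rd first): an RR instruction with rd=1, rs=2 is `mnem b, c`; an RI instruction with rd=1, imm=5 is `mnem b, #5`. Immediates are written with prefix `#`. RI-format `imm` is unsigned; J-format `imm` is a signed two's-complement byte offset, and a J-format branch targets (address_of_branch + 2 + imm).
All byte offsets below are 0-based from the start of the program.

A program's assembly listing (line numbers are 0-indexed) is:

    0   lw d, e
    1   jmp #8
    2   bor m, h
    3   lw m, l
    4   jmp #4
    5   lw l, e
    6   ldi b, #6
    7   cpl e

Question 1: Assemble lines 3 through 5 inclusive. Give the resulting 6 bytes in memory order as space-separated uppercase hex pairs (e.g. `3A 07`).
3. lw fields op=0x35:6|rd=7:3|rs=6:3|pad=0:4 → word d7e0h → d7 e0
4. jmp fields op=0x22:6|imm=4:10 → word 8804h → 88 04
5. lw fields op=0x35:6|rd=6:3|rs=4:3|pad=0:4 → word d740h → d7 40

D7 E0 88 04 D7 40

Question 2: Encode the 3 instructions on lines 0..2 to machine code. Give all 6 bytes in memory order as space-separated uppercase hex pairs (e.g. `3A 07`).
line 0 (lw): pack op=0x35:6|rd=3:3|rs=4:3|pad=0:4 = 0xd5c0; big→ d5 c0
line 1 (jmp): pack op=0x22:6|imm=8:10 = 0x8808; big→ 88 08
line 2 (bor): pack op=0x7:6|rd=7:3|rs=5:3|pad=0:4 = 0x1fd0; big→ 1f d0

D5 C0 88 08 1F D0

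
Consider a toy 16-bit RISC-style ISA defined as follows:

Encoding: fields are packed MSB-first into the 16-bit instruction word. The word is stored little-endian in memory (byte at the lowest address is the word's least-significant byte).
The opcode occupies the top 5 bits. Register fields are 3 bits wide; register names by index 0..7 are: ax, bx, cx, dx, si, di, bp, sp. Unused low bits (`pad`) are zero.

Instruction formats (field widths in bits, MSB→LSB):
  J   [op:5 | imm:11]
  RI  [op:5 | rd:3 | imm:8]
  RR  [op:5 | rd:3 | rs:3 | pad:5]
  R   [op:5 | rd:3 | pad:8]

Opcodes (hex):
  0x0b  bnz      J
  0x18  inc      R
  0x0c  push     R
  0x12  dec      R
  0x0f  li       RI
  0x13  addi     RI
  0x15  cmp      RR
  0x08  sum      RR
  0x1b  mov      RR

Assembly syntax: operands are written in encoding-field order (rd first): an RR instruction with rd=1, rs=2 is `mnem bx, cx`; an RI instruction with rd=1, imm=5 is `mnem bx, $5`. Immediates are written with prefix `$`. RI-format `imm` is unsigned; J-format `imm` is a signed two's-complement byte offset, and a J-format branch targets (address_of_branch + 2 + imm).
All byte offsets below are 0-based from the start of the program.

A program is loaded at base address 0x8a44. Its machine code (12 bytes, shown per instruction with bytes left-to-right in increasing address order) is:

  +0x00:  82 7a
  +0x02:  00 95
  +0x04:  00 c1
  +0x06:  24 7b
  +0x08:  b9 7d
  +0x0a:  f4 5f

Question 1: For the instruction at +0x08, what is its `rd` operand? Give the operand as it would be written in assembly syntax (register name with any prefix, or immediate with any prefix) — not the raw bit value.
off 0x08: read b9 7d as little → 0x7db9
  opcode bits[15:11]=0xf: li/RI
  [10:8] rd=5 = di
  [7:0] imm=185 = $185

di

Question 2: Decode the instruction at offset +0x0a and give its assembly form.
@+0a  little-endian(f4 5f) = 0x5ff4
  top 5b → 0xb → bnz [J]
  [10:0] imm=2036 (s11→-12) = $-12

bnz $-12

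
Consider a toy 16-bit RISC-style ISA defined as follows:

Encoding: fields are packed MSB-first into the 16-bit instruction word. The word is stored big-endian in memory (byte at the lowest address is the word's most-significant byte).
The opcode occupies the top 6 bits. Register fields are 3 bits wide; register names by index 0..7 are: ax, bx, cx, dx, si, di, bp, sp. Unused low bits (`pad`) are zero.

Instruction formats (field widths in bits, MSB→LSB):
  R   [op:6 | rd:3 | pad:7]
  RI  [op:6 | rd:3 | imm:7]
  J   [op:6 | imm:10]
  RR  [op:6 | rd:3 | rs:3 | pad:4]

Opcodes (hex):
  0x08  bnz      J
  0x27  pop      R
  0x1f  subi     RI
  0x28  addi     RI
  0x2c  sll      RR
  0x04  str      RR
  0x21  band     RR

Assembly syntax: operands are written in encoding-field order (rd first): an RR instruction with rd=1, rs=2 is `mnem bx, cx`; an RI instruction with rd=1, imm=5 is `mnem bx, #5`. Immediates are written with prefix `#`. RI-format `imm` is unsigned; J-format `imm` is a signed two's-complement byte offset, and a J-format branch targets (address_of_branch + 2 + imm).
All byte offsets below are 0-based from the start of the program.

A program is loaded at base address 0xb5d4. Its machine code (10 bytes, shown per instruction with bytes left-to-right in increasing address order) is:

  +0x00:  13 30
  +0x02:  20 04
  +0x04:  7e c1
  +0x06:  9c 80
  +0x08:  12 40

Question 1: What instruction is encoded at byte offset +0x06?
pop bx

[06] 9c 80 → 0x9c80
  top 6b → 0x27 → pop [R]
  rd@[9:7]=0x1 ⇒ bx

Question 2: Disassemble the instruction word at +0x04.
+0x04: 7e c1 ⇒ word 0x7ec1 (big)
  opcode bits[15:10]=0x1f: subi/RI
  rd: (w>>7)&0x7=0x5 → di
  imm: (w>>0)&0x7f=0x41 → #65

subi di, #65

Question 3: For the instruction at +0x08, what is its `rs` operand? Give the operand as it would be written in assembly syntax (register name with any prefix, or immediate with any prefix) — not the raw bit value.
+0x08: 12 40 ⇒ word 0x1240 (big)
  opcode bits[15:10]=0x4: str/RR
  rd@[9:7]=0x4 ⇒ si
  rs@[6:4]=0x4 ⇒ si

si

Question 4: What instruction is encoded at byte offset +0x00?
off 0x00: read 13 30 as big → 0x1330
  opcode bits[15:10]=0x4: str/RR
  rd@[9:7]=0x6 ⇒ bp
  rs@[6:4]=0x3 ⇒ dx

str bp, dx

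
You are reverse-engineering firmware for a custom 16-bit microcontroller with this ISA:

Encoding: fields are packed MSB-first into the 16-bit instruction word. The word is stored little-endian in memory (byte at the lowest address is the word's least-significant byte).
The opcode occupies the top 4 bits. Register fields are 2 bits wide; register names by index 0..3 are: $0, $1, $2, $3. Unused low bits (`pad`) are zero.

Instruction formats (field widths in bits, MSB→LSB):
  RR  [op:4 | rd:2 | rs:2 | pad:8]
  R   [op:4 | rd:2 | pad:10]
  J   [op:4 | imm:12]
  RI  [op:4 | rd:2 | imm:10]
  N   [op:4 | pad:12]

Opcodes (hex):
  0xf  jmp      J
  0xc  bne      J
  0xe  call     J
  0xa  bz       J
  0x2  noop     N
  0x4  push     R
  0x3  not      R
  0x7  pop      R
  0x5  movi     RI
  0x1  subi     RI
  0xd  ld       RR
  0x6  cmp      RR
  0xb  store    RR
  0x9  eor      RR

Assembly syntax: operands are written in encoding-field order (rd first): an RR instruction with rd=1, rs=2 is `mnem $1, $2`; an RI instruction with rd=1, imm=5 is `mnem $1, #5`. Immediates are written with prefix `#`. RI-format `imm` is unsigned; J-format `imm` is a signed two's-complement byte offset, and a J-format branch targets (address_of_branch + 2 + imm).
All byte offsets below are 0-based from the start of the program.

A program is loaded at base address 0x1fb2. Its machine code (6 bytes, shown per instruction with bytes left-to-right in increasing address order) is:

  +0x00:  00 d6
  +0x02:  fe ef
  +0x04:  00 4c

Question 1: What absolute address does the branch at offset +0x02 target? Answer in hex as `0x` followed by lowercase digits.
0x1fb4

[02] fe ef → 0xeffe
  opcode bits[15:12]=0xe: call/J
  imm: (w>>0)&0xfff=0xffe (s12→-2) → #-2
  target = base 0x1fb2 + off 0x02 + 2 + imm -2 = 0x1fb4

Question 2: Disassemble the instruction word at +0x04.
push $3

off 0x04: read 00 4c as little → 0x4c00
  opcode bits[15:12]=0x4: push/R
  rd: (w>>10)&0x3=0x3 → $3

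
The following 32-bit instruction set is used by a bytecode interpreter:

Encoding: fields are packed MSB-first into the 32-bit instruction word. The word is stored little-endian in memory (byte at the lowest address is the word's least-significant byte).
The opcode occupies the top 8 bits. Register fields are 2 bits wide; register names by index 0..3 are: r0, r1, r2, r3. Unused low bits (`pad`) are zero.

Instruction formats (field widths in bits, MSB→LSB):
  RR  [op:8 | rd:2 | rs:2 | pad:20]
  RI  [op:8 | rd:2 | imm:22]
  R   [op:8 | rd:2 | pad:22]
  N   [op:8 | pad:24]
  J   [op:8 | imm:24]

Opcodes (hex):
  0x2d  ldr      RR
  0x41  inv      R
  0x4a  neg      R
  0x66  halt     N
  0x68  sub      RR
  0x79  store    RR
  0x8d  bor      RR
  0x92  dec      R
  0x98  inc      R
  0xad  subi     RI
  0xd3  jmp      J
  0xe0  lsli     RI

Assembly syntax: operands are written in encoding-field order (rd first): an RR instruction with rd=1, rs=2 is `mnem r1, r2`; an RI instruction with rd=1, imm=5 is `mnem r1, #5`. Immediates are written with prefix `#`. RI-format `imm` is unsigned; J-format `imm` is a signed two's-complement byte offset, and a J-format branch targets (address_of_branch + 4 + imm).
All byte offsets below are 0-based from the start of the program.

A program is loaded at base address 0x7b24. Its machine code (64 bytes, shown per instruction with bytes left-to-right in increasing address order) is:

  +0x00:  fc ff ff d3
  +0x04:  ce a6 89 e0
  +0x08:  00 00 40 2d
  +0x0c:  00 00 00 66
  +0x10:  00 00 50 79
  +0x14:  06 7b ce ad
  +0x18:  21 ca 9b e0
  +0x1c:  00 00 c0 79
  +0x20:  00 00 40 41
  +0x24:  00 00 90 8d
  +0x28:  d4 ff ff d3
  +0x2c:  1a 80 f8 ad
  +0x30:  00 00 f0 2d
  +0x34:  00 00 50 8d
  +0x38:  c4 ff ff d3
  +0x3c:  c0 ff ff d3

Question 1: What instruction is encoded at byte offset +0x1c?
[1c] 00 00 c0 79 → 0x79c00000
  opcode bits[31:24]=0x79: store/RR
  rd@[23:22]=0x3 ⇒ r3
  rs@[21:20]=0x0 ⇒ r0

store r3, r0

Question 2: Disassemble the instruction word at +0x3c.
jmp #-64

@+3c  little-endian(c0 ff ff d3) = 0xd3ffffc0
  top 8b → 0xd3 → jmp [J]
  [23:0] imm=16777152 (s24→-64) = #-64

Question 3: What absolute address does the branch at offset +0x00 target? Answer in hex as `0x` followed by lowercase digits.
0x7b24

+0x00: fc ff ff d3 ⇒ word 0xd3fffffc (little)
  opcode bits[31:24]=0xd3: jmp/J
  imm: (w>>0)&0xffffff=0xfffffc (s24→-4) → #-4
  target = base 0x7b24 + off 0x00 + 4 + imm -4 = 0x7b24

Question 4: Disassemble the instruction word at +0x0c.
halt

[0c] 00 00 00 66 → 0x66000000
  opcode bits[31:24]=0x66: halt/N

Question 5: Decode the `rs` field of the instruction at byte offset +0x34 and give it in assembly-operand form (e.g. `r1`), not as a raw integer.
[34] 00 00 50 8d → 0x8d500000
  op=0x8d500000>>24=0x8d ⇒ bor (RR)
  [23:22] rd=1 = r1
  [21:20] rs=1 = r1

r1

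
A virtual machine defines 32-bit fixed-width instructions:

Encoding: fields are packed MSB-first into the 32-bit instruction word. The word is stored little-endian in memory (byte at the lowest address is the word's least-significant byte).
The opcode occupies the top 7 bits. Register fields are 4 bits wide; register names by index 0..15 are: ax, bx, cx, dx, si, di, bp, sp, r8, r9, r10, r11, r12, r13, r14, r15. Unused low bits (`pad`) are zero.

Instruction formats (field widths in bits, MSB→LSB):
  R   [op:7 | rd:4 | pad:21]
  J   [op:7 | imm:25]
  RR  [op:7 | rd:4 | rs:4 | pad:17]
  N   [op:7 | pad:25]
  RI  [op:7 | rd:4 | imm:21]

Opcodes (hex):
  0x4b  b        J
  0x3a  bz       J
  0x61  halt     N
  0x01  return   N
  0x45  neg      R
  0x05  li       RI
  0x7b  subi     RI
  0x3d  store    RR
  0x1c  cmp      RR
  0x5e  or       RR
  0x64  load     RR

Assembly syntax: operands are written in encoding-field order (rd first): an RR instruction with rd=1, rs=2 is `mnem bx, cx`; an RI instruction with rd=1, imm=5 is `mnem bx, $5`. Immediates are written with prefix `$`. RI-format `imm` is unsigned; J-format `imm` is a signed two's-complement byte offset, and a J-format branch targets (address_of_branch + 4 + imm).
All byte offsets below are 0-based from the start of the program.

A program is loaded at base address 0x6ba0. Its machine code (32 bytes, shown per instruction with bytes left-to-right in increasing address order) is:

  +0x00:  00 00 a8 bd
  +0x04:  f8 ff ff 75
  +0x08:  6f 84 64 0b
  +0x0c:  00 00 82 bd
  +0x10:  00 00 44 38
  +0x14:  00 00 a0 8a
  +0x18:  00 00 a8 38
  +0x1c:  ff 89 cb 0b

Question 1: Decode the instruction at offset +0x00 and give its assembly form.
@+00  little-endian(00 00 a8 bd) = 0xbda80000
  op=0xbda80000>>25=0x5e ⇒ or (RR)
  rd: (w>>21)&0xf=0xd → r13
  rs: (w>>17)&0xf=0x4 → si

or r13, si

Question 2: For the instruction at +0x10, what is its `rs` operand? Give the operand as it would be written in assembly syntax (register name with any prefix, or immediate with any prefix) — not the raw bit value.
cx

off 0x10: read 00 00 44 38 as little → 0x38440000
  opcode bits[31:25]=0x1c: cmp/RR
  rd: (w>>21)&0xf=0x2 → cx
  rs: (w>>17)&0xf=0x2 → cx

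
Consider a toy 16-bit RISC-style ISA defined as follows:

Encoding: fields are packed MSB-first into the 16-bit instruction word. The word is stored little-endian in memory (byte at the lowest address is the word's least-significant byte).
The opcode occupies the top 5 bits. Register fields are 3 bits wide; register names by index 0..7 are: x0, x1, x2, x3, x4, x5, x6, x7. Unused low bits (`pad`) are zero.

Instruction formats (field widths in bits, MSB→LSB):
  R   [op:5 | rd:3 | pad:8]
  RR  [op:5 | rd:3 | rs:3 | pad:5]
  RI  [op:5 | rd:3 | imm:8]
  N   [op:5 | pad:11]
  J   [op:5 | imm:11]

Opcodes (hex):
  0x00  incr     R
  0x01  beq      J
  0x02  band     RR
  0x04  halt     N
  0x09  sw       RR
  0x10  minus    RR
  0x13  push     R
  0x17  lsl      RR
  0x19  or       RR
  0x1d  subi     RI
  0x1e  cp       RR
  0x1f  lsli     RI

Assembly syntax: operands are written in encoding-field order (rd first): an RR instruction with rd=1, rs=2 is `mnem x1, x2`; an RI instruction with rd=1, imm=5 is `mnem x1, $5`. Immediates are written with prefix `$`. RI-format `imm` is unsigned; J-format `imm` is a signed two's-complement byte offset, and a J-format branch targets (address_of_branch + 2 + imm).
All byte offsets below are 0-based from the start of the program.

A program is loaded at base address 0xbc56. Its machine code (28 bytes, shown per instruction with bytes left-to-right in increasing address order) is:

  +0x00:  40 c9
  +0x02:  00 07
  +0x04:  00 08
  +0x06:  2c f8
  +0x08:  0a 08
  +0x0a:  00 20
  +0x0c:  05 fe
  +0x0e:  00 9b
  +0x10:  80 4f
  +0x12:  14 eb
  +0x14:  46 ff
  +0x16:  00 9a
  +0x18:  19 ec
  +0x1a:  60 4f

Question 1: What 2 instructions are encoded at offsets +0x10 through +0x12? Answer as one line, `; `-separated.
sw x7, x4; subi x3, $20

off 0x10: read 80 4f as little → 0x4f80
  opcode bits[15:11]=0x9: sw/RR
  rd@[10:8]=0x7 ⇒ x7
  rs@[7:5]=0x4 ⇒ x4
off 0x12: read 14 eb as little → 0xeb14
  opcode bits[15:11]=0x1d: subi/RI
  rd@[10:8]=0x3 ⇒ x3
  imm@[7:0]=0x14 ⇒ $20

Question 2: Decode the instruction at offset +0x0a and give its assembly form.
halt

off 0x0a: read 00 20 as little → 0x2000
  opcode bits[15:11]=0x4: halt/N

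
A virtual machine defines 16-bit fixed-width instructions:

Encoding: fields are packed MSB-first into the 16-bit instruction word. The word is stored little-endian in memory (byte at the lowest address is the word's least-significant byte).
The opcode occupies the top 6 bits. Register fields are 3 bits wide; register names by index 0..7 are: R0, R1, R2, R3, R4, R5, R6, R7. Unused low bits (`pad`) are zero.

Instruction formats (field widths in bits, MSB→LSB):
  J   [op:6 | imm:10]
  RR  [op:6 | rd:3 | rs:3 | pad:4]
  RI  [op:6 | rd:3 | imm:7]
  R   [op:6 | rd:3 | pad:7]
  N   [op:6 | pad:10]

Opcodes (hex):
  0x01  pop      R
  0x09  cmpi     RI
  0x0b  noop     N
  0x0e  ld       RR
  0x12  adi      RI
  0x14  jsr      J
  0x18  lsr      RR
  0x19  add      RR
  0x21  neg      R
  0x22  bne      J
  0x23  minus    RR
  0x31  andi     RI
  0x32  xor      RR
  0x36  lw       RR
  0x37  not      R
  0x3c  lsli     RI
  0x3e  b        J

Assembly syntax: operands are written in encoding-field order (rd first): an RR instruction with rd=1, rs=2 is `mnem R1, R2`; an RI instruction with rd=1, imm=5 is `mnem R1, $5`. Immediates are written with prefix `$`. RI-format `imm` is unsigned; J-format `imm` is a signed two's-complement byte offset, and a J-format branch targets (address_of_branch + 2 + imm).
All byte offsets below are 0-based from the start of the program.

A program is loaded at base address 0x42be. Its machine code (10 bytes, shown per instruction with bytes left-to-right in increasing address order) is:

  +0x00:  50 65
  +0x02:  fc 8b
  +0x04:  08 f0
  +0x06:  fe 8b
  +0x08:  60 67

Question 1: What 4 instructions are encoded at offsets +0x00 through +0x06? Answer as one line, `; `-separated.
add R2, R5; bne $-4; lsli R0, $8; bne $-2

off 0x00: read 50 65 as little → 0x6550
  op=0x6550>>10=0x19 ⇒ add (RR)
  rd@[9:7]=0x2 ⇒ R2
  rs@[6:4]=0x5 ⇒ R5
off 0x02: read fc 8b as little → 0x8bfc
  op=0x8bfc>>10=0x22 ⇒ bne (J)
  imm@[9:0]=0x3fc (s10→-4) ⇒ $-4
off 0x04: read 08 f0 as little → 0xf008
  op=0xf008>>10=0x3c ⇒ lsli (RI)
  rd@[9:7]=0x0 ⇒ R0
  imm@[6:0]=0x8 ⇒ $8
off 0x06: read fe 8b as little → 0x8bfe
  op=0x8bfe>>10=0x22 ⇒ bne (J)
  imm@[9:0]=0x3fe (s10→-2) ⇒ $-2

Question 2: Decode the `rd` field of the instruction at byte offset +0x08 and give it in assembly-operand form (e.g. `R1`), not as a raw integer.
R6

+0x08: 60 67 ⇒ word 0x6760 (little)
  opcode bits[15:10]=0x19: add/RR
  rd@[9:7]=0x6 ⇒ R6
  rs@[6:4]=0x6 ⇒ R6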